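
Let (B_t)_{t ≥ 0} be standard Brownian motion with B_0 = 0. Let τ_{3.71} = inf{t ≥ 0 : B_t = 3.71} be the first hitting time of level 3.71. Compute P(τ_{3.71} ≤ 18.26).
P(τ_{3.71} ≤ 18.26) = 2(1 − Φ(3.71/√18.26)) = 2(1 − Φ(0.8682)) ≈ 0.3853

By the reflection principle for standard BM, P(τ_b ≤ t) = 2 · P(B_t ≥ b). Since B_t ~ N(0, t), P(B_t ≥ 3.71) = 1 − Φ(3.71/√t) = 1 − Φ(3.71/√18.26) = 1 − Φ(0.8682) ≈ 0.19264. Doubling: P(τ_{3.71} ≤ 18.26) ≈ 2 · 0.19264 = 0.38528 ≈ 0.3853.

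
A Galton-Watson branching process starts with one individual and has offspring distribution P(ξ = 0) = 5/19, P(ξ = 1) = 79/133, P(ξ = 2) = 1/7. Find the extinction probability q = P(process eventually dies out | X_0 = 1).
q = 1

Mean offspring μ = 0·5/19 + 1·79/133 + 2·1/7 = 117/133 ≤ 1. For μ ≤ 1 with offspring not concentrated at 1, the Galton-Watson process goes extinct almost surely, so q = 1.
(Algebraic check: The pgf is f(s) = 5/19 + 79/133·s + 1/7·s². The extinction probability q is the smallest fixed point of f in [0, 1]. Setting s = f(s):
  1/7·s² + (79/133 − 1)·s + 5/19 = 0
  1/7·s² − (5/19 + 1/7)·s + 5/19 = 0
which factors as (s − 1)·(1/7·s − 5/19) = 0, giving roots s = 1 and s = (5/19)/(1/7) = 35/19. Since 35/19 ≥ 1, the smallest root in [0, 1] is s = 1.)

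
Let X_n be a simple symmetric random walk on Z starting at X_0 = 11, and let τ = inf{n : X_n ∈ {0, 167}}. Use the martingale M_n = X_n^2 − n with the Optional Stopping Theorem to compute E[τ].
E[τ] = 1716

M_n = X_n^2 − n is a martingale (since E[X_{n+1}^2 | F_n] = X_n^2 + 1). By OST (τ has finite mean in a bounded region), E[M_τ] = E[M_0] = X_0^2 − 0 = 11^2 = 121. Also E[M_τ] = E[X_τ^2] − E[τ]. The walk exits at 0 or 167, with P(hit 167 first) = 11/167, so E[X_τ^2] = 167^2 · 11/167 + 0 = 1837. Thus E[τ] = E[X_τ^2] − E[M_τ] = 1837 − 121 = 1716 = 11(167 − 11) = 1716.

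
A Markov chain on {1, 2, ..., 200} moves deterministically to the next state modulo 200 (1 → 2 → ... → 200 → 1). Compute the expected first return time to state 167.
E[T_167 | X_0 = 167] = 200

The chain cycles deterministically, so starting at state 167 it returns in exactly 200 steps. Equivalently, the stationary distribution is uniform π_j = 1/200 for every state j, so by Kac's formula E[T_167] = 1/π_167 = 200.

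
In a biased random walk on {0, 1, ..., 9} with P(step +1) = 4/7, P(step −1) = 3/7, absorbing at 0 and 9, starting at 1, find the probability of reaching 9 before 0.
P(hit 9 before 0) = (1 − (3/4)^1) / (1 − (3/4)^9) = 65536/242461

Let u_k denote P(reach 9 before 0 | start at k). Boundary: u_0 = 0, u_9 = 1. Recurrence: u_k = 4/7·u_{k+1} + 3/7·u_{k-1} for 1 ≤ k ≤ 8. Try u_k = A + B·r^k with r = q/p = (3/7)/(4/7) = 3/4. Substitution satisfies the recurrence; boundary conditions give:
  u_k = (1 − r^k) / (1 − r^N) = (1 − (3/4)^1) / (1 − (3/4)^9) = 65536/242461.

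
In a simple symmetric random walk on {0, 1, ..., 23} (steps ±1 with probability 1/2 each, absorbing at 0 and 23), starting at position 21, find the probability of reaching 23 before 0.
P(hit 23 before 0) = 21/23

Let u_k = P(hit 23 before 0 | start at k). Then u_0 = 0, u_23 = 1, and u_k = u_{k-1}/2 + u_{k+1}/2 for 1 ≤ k ≤ 22. This harmonic recurrence is solved by u_k = k/23, giving u_21 = 21/23.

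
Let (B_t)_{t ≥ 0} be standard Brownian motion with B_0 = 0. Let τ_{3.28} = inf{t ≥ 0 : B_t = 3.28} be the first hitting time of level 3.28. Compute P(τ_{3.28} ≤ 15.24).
P(τ_{3.28} ≤ 15.24) = 2(1 − Φ(3.28/√15.24)) = 2(1 − Φ(0.8402)) ≈ 0.4008

By the reflection principle for standard BM, P(τ_b ≤ t) = 2 · P(B_t ≥ b). Since B_t ~ N(0, t), P(B_t ≥ 3.28) = 1 − Φ(3.28/√t) = 1 − Φ(3.28/√15.24) = 1 − Φ(0.8402) ≈ 0.20040. Doubling: P(τ_{3.28} ≤ 15.24) ≈ 2 · 0.20040 = 0.40080 ≈ 0.4008.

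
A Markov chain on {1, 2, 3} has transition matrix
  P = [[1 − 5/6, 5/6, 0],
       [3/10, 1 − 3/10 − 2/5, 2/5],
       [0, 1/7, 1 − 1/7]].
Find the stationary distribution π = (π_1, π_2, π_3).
π = (9/104, 25/104, 35/52)

This is a birth-death chain on three states, which satisfies detailed balance: π_1 · P_{12} = π_2 · P_{21} and π_2 · P_{23} = π_3 · P_{32}.
From π_1 · 5/6 = π_2 · 3/10: π_2/π_1 = (5/6)/(3/10) = 25/9.
From π_2 · 2/5 = π_3 · 1/7: π_3/π_2 = (2/5)/(1/7) = 14/5.
Take π_1 proportional to 1; then unnormalized π = (1, 25/9, 70/9). Normalize by dividing by the sum 104/9:
  π = (9/104, 25/104, 35/52).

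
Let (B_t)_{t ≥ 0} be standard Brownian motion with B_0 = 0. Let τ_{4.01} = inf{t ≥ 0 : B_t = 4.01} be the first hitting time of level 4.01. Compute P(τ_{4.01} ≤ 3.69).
P(τ_{4.01} ≤ 3.69) = 2(1 − Φ(4.01/√3.69)) = 2(1 − Φ(2.0875)) ≈ 0.0368

By the reflection principle for standard BM, P(τ_b ≤ t) = 2 · P(B_t ≥ b). Since B_t ~ N(0, t), P(B_t ≥ 4.01) = 1 − Φ(4.01/√t) = 1 − Φ(4.01/√3.69) = 1 − Φ(2.0875) ≈ 0.01842. Doubling: P(τ_{4.01} ≤ 3.69) ≈ 2 · 0.01842 = 0.03684 ≈ 0.0368.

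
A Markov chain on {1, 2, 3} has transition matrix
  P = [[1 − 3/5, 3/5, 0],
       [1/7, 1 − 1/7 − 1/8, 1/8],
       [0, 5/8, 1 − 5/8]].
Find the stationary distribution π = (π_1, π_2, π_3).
π = (25/151, 105/151, 21/151)

This is a birth-death chain on three states, which satisfies detailed balance: π_1 · P_{12} = π_2 · P_{21} and π_2 · P_{23} = π_3 · P_{32}.
From π_1 · 3/5 = π_2 · 1/7: π_2/π_1 = (3/5)/(1/7) = 21/5.
From π_2 · 1/8 = π_3 · 5/8: π_3/π_2 = (1/8)/(5/8) = 1/5.
Take π_1 proportional to 1; then unnormalized π = (1, 21/5, 21/25). Normalize by dividing by the sum 151/25:
  π = (25/151, 105/151, 21/151).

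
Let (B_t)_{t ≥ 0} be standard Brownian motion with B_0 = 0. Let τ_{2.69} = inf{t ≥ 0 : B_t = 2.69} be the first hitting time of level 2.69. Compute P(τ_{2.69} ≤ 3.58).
P(τ_{2.69} ≤ 3.58) = 2(1 − Φ(2.69/√3.58)) = 2(1 − Φ(1.4217)) ≈ 0.1551

By the reflection principle for standard BM, P(τ_b ≤ t) = 2 · P(B_t ≥ b). Since B_t ~ N(0, t), P(B_t ≥ 2.69) = 1 − Φ(2.69/√t) = 1 − Φ(2.69/√3.58) = 1 − Φ(1.4217) ≈ 0.07756. Doubling: P(τ_{2.69} ≤ 3.58) ≈ 2 · 0.07756 = 0.15512 ≈ 0.1551.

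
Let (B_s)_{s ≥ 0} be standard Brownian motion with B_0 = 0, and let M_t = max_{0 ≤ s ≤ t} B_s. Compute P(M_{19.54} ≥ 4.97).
P(M_{19.54} ≥ 4.97) = 2·P(B_{19.54} ≥ 4.97) = 2(1 − Φ(4.97/√19.54)) ≈ 0.2609

By the reflection principle for Brownian motion, P(M_t ≥ a) = 2 · P(B_t ≥ a) for a ≥ 0. Since B_t ~ N(0, t), P(B_t ≥ 4.97) = 1 − Φ(4.97/√t) = 1 − Φ(4.97/√19.54) = 1 − Φ(1.1243). So
  P(M_{19.54} ≥ 4.97) = 2(1 − Φ(1.1243)) ≈ 0.2609.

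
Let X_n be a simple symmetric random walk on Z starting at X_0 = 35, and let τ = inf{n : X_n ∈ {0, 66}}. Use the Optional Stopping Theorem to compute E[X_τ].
E[X_τ] = 35

X_n is a martingale and τ is a bounded-mean stopping time (indeed τ is finite a.s. with bounded expectation since the walk is in a bounded region). By the OST, E[X_τ] = E[X_0] = 35. Equivalently: E[X_τ] = 66 · P(hit 66 first) + 0 · P(hit 0 first) = 66 · (35/66) = 35.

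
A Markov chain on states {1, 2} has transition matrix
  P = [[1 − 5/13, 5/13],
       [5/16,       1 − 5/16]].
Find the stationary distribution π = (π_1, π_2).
π_1 = 13/29, π_2 = 16/29

Solve πP = π with π_1 + π_2 = 1. From πP = π: π_1 · (1 − 5/13) + π_2 · 5/16 = π_1 ⇒ π_2 · 5/16 = π_1 · 5/13 ⇒ π_2/π_1 = (5/13)/(5/16) = 16/13. Together with π_1 + π_2 = 1:
  π_1 = (5/16)/(5/13 + 5/16) = (5/16)/(145/208) = 13/29,
  π_2 = (5/13)/(5/13 + 5/16) = (5/13)/(145/208) = 16/29.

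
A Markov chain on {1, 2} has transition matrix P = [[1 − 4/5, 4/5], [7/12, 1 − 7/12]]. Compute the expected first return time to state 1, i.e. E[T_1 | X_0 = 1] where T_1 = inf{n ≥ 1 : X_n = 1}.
E[T_1 | X_0 = 1] = 1/π_1 = 83/35

For an irreducible recurrent Markov chain with stationary distribution π, E[T_i | X_0 = i] = 1/π_i (Kac's formula). Here π_1 = (7/12)/(4/5 + 7/12) = (7/12)/(83/60) = 35/83, so E[T_1 | X_0 = 1] = 1/π_1 = (4/5 + 7/12)/(7/12) = (83/60)/(7/12) = 83/35.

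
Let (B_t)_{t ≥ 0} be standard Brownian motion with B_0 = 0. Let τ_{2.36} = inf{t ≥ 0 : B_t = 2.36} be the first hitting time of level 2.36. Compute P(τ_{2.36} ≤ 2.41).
P(τ_{2.36} ≤ 2.41) = 2(1 − Φ(2.36/√2.41)) = 2(1 − Φ(1.5202)) ≈ 0.1285

By the reflection principle for standard BM, P(τ_b ≤ t) = 2 · P(B_t ≥ b). Since B_t ~ N(0, t), P(B_t ≥ 2.36) = 1 − Φ(2.36/√t) = 1 − Φ(2.36/√2.41) = 1 − Φ(1.5202) ≈ 0.06423. Doubling: P(τ_{2.36} ≤ 2.41) ≈ 2 · 0.06423 = 0.12846 ≈ 0.1285.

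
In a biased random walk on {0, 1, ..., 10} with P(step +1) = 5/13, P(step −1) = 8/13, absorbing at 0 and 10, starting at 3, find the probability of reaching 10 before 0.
P(hit 10 before 0) = (1 − (8/5)^3) / (1 − (8/5)^10) = 10078125/354658733

Let u_k denote P(reach 10 before 0 | start at k). Boundary: u_0 = 0, u_10 = 1. Recurrence: u_k = 5/13·u_{k+1} + 8/13·u_{k-1} for 1 ≤ k ≤ 9. Try u_k = A + B·r^k with r = q/p = (8/13)/(5/13) = 8/5. Substitution satisfies the recurrence; boundary conditions give:
  u_k = (1 − r^k) / (1 − r^N) = (1 − (8/5)^3) / (1 − (8/5)^10) = 10078125/354658733.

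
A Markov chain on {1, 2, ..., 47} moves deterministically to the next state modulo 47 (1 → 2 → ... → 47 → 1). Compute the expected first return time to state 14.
E[T_14 | X_0 = 14] = 47

The chain cycles deterministically, so starting at state 14 it returns in exactly 47 steps. Equivalently, the stationary distribution is uniform π_j = 1/47 for every state j, so by Kac's formula E[T_14] = 1/π_14 = 47.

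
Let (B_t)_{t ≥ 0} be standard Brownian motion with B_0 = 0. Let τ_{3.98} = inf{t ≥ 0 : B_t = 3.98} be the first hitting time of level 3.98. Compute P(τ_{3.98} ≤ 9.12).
P(τ_{3.98} ≤ 9.12) = 2(1 − Φ(3.98/√9.12)) = 2(1 − Φ(1.3179)) ≈ 0.1875

By the reflection principle for standard BM, P(τ_b ≤ t) = 2 · P(B_t ≥ b). Since B_t ~ N(0, t), P(B_t ≥ 3.98) = 1 − Φ(3.98/√t) = 1 − Φ(3.98/√9.12) = 1 − Φ(1.3179) ≈ 0.09377. Doubling: P(τ_{3.98} ≤ 9.12) ≈ 2 · 0.09377 = 0.18754 ≈ 0.1875.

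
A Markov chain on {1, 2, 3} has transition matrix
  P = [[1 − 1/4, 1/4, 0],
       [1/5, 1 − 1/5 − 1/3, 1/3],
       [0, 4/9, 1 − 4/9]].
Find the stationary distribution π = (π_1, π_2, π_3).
π = (16/51, 20/51, 5/17)

This is a birth-death chain on three states, which satisfies detailed balance: π_1 · P_{12} = π_2 · P_{21} and π_2 · P_{23} = π_3 · P_{32}.
From π_1 · 1/4 = π_2 · 1/5: π_2/π_1 = (1/4)/(1/5) = 5/4.
From π_2 · 1/3 = π_3 · 4/9: π_3/π_2 = (1/3)/(4/9) = 3/4.
Take π_1 proportional to 1; then unnormalized π = (1, 5/4, 15/16). Normalize by dividing by the sum 51/16:
  π = (16/51, 20/51, 5/17).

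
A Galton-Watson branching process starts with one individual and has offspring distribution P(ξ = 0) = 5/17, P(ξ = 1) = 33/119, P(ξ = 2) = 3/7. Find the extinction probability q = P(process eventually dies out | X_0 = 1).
q = 35/51

The pgf is f(s) = 5/17 + 33/119·s + 3/7·s². The extinction probability q is the smallest fixed point of f in [0, 1]. Setting s = f(s):
  3/7·s² + (33/119 − 1)·s + 5/17 = 0
  3/7·s² − (5/17 + 3/7)·s + 5/17 = 0
which factors as (s − 1)·(3/7·s − 5/17) = 0, giving roots s = 1 and s = (5/17)/(3/7) = 35/51.
Mean offspring μ = 33/119 + 2·3/7 = 135/119 > 1 (supercritical), so q < 1. The extinction probability is the smaller root: q = (5/17)/(3/7) = 35/51.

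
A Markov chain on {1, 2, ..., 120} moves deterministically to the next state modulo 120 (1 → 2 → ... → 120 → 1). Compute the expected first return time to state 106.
E[T_106 | X_0 = 106] = 120

The chain cycles deterministically, so starting at state 106 it returns in exactly 120 steps. Equivalently, the stationary distribution is uniform π_j = 1/120 for every state j, so by Kac's formula E[T_106] = 1/π_106 = 120.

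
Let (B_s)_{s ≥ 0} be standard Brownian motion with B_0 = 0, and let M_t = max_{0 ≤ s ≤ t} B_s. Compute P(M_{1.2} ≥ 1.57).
P(M_{1.2} ≥ 1.57) = 2·P(B_{1.2} ≥ 1.57) = 2(1 − Φ(1.57/√1.2)) ≈ 0.1518

By the reflection principle for Brownian motion, P(M_t ≥ a) = 2 · P(B_t ≥ a) for a ≥ 0. Since B_t ~ N(0, t), P(B_t ≥ 1.57) = 1 − Φ(1.57/√t) = 1 − Φ(1.57/√1.2) = 1 − Φ(1.4332). So
  P(M_{1.2} ≥ 1.57) = 2(1 − Φ(1.4332)) ≈ 0.1518.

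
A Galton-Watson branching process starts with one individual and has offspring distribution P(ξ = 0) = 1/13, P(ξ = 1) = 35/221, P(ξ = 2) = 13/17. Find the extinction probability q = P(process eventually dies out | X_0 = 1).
q = 17/169

The pgf is f(s) = 1/13 + 35/221·s + 13/17·s². The extinction probability q is the smallest fixed point of f in [0, 1]. Setting s = f(s):
  13/17·s² + (35/221 − 1)·s + 1/13 = 0
  13/17·s² − (1/13 + 13/17)·s + 1/13 = 0
which factors as (s − 1)·(13/17·s − 1/13) = 0, giving roots s = 1 and s = (1/13)/(13/17) = 17/169.
Mean offspring μ = 35/221 + 2·13/17 = 373/221 > 1 (supercritical), so q < 1. The extinction probability is the smaller root: q = (1/13)/(13/17) = 17/169.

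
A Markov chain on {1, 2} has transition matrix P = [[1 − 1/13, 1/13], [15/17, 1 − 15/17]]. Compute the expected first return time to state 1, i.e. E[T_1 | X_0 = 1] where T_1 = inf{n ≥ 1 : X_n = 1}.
E[T_1 | X_0 = 1] = 1/π_1 = 212/195

For an irreducible recurrent Markov chain with stationary distribution π, E[T_i | X_0 = i] = 1/π_i (Kac's formula). Here π_1 = (15/17)/(1/13 + 15/17) = (15/17)/(212/221) = 195/212, so E[T_1 | X_0 = 1] = 1/π_1 = (1/13 + 15/17)/(15/17) = (212/221)/(15/17) = 212/195.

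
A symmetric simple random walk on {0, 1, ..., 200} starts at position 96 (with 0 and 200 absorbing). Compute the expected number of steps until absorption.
E[τ | X_0 = 96] = 9984

Let v_k = E[τ | X_0 = k]. Boundary: v_0 = v_200 = 0. Recurrence: v_k = 1 + (v_{k-1} + v_{k+1})/2 for 1 ≤ k ≤ 199. The particular solution to v_k − (v_{k-1} + v_{k+1})/2 = 1 is v_k = −k^2. Adding homogeneous solution A + B k and matching boundaries gives v_k = k (200 − k). Substituting k = 96: v_96 = 96 · 104 = 9984.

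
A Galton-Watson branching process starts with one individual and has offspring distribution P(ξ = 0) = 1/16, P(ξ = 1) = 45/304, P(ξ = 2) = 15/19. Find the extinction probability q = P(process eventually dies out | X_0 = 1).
q = 19/240

The pgf is f(s) = 1/16 + 45/304·s + 15/19·s². The extinction probability q is the smallest fixed point of f in [0, 1]. Setting s = f(s):
  15/19·s² + (45/304 − 1)·s + 1/16 = 0
  15/19·s² − (1/16 + 15/19)·s + 1/16 = 0
which factors as (s − 1)·(15/19·s − 1/16) = 0, giving roots s = 1 and s = (1/16)/(15/19) = 19/240.
Mean offspring μ = 45/304 + 2·15/19 = 525/304 > 1 (supercritical), so q < 1. The extinction probability is the smaller root: q = (1/16)/(15/19) = 19/240.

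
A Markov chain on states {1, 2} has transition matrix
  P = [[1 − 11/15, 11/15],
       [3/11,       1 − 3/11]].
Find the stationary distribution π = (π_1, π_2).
π_1 = 45/166, π_2 = 121/166

Solve πP = π with π_1 + π_2 = 1. From πP = π: π_1 · (1 − 11/15) + π_2 · 3/11 = π_1 ⇒ π_2 · 3/11 = π_1 · 11/15 ⇒ π_2/π_1 = (11/15)/(3/11) = 121/45. Together with π_1 + π_2 = 1:
  π_1 = (3/11)/(11/15 + 3/11) = (3/11)/(166/165) = 45/166,
  π_2 = (11/15)/(11/15 + 3/11) = (11/15)/(166/165) = 121/166.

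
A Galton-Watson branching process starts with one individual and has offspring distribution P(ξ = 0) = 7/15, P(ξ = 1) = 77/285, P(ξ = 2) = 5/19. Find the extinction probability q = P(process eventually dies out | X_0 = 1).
q = 1

Mean offspring μ = 0·7/15 + 1·77/285 + 2·5/19 = 227/285 ≤ 1. For μ ≤ 1 with offspring not concentrated at 1, the Galton-Watson process goes extinct almost surely, so q = 1.
(Algebraic check: The pgf is f(s) = 7/15 + 77/285·s + 5/19·s². The extinction probability q is the smallest fixed point of f in [0, 1]. Setting s = f(s):
  5/19·s² + (77/285 − 1)·s + 7/15 = 0
  5/19·s² − (7/15 + 5/19)·s + 7/15 = 0
which factors as (s − 1)·(5/19·s − 7/15) = 0, giving roots s = 1 and s = (7/15)/(5/19) = 133/75. Since 133/75 ≥ 1, the smallest root in [0, 1] is s = 1.)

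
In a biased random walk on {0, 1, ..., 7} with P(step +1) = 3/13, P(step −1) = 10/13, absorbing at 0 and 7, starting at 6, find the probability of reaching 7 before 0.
P(hit 7 before 0) = (1 − (10/3)^6) / (1 − (10/3)^7) = 428259/1428259

Let u_k denote P(reach 7 before 0 | start at k). Boundary: u_0 = 0, u_7 = 1. Recurrence: u_k = 3/13·u_{k+1} + 10/13·u_{k-1} for 1 ≤ k ≤ 6. Try u_k = A + B·r^k with r = q/p = (10/13)/(3/13) = 10/3. Substitution satisfies the recurrence; boundary conditions give:
  u_k = (1 − r^k) / (1 − r^N) = (1 − (10/3)^6) / (1 − (10/3)^7) = 428259/1428259.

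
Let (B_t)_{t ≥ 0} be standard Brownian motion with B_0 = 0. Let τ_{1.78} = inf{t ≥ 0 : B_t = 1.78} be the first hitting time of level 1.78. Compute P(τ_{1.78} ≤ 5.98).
P(τ_{1.78} ≤ 5.98) = 2(1 − Φ(1.78/√5.98)) = 2(1 − Φ(0.7279)) ≈ 0.4667

By the reflection principle for standard BM, P(τ_b ≤ t) = 2 · P(B_t ≥ b). Since B_t ~ N(0, t), P(B_t ≥ 1.78) = 1 − Φ(1.78/√t) = 1 − Φ(1.78/√5.98) = 1 − Φ(0.7279) ≈ 0.23334. Doubling: P(τ_{1.78} ≤ 5.98) ≈ 2 · 0.23334 = 0.46668 ≈ 0.4667.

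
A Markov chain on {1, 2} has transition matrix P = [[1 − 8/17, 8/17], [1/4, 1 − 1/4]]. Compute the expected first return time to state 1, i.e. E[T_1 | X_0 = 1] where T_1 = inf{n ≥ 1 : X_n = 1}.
E[T_1 | X_0 = 1] = 1/π_1 = 49/17

For an irreducible recurrent Markov chain with stationary distribution π, E[T_i | X_0 = i] = 1/π_i (Kac's formula). Here π_1 = (1/4)/(8/17 + 1/4) = (1/4)/(49/68) = 17/49, so E[T_1 | X_0 = 1] = 1/π_1 = (8/17 + 1/4)/(1/4) = (49/68)/(1/4) = 49/17.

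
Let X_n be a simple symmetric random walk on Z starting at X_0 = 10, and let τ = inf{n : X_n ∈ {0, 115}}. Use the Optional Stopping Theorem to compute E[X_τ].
E[X_τ] = 10

X_n is a martingale and τ is a bounded-mean stopping time (indeed τ is finite a.s. with bounded expectation since the walk is in a bounded region). By the OST, E[X_τ] = E[X_0] = 10. Equivalently: E[X_τ] = 115 · P(hit 115 first) + 0 · P(hit 0 first) = 115 · (10/115) = 10.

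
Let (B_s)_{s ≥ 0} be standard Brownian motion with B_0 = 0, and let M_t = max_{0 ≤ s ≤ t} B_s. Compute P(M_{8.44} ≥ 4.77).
P(M_{8.44} ≥ 4.77) = 2·P(B_{8.44} ≥ 4.77) = 2(1 − Φ(4.77/√8.44)) ≈ 0.1006

By the reflection principle for Brownian motion, P(M_t ≥ a) = 2 · P(B_t ≥ a) for a ≥ 0. Since B_t ~ N(0, t), P(B_t ≥ 4.77) = 1 − Φ(4.77/√t) = 1 − Φ(4.77/√8.44) = 1 − Φ(1.6419). So
  P(M_{8.44} ≥ 4.77) = 2(1 − Φ(1.6419)) ≈ 0.1006.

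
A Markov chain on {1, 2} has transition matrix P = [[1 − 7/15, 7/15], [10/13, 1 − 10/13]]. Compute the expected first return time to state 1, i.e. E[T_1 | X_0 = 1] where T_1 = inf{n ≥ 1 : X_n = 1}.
E[T_1 | X_0 = 1] = 1/π_1 = 241/150

For an irreducible recurrent Markov chain with stationary distribution π, E[T_i | X_0 = i] = 1/π_i (Kac's formula). Here π_1 = (10/13)/(7/15 + 10/13) = (10/13)/(241/195) = 150/241, so E[T_1 | X_0 = 1] = 1/π_1 = (7/15 + 10/13)/(10/13) = (241/195)/(10/13) = 241/150.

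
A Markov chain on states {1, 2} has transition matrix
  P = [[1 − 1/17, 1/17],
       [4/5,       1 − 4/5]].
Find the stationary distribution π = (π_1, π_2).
π_1 = 68/73, π_2 = 5/73

Solve πP = π with π_1 + π_2 = 1. From πP = π: π_1 · (1 − 1/17) + π_2 · 4/5 = π_1 ⇒ π_2 · 4/5 = π_1 · 1/17 ⇒ π_2/π_1 = (1/17)/(4/5) = 5/68. Together with π_1 + π_2 = 1:
  π_1 = (4/5)/(1/17 + 4/5) = (4/5)/(73/85) = 68/73,
  π_2 = (1/17)/(1/17 + 4/5) = (1/17)/(73/85) = 5/73.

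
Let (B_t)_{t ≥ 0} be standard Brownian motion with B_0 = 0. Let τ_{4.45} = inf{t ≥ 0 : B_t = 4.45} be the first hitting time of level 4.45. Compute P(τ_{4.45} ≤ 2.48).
P(τ_{4.45} ≤ 2.48) = 2(1 − Φ(4.45/√2.48)) = 2(1 − Φ(2.8258)) ≈ 0.0047

By the reflection principle for standard BM, P(τ_b ≤ t) = 2 · P(B_t ≥ b). Since B_t ~ N(0, t), P(B_t ≥ 4.45) = 1 − Φ(4.45/√t) = 1 − Φ(4.45/√2.48) = 1 − Φ(2.8258) ≈ 0.00236. Doubling: P(τ_{4.45} ≤ 2.48) ≈ 2 · 0.00236 = 0.00472 ≈ 0.0047.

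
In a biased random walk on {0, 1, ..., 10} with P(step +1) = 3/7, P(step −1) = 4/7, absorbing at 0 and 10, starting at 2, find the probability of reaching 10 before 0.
P(hit 10 before 0) = (1 − (4/3)^2) / (1 − (4/3)^10) = 6561/141361

Let u_k denote P(reach 10 before 0 | start at k). Boundary: u_0 = 0, u_10 = 1. Recurrence: u_k = 3/7·u_{k+1} + 4/7·u_{k-1} for 1 ≤ k ≤ 9. Try u_k = A + B·r^k with r = q/p = (4/7)/(3/7) = 4/3. Substitution satisfies the recurrence; boundary conditions give:
  u_k = (1 − r^k) / (1 − r^N) = (1 − (4/3)^2) / (1 − (4/3)^10) = 6561/141361.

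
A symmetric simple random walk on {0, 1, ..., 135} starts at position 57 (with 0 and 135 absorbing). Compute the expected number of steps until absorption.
E[τ | X_0 = 57] = 4446

Let v_k = E[τ | X_0 = k]. Boundary: v_0 = v_135 = 0. Recurrence: v_k = 1 + (v_{k-1} + v_{k+1})/2 for 1 ≤ k ≤ 134. The particular solution to v_k − (v_{k-1} + v_{k+1})/2 = 1 is v_k = −k^2. Adding homogeneous solution A + B k and matching boundaries gives v_k = k (135 − k). Substituting k = 57: v_57 = 57 · 78 = 4446.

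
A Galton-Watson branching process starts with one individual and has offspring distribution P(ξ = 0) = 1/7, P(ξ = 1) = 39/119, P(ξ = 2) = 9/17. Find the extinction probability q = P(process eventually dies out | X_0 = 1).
q = 17/63

The pgf is f(s) = 1/7 + 39/119·s + 9/17·s². The extinction probability q is the smallest fixed point of f in [0, 1]. Setting s = f(s):
  9/17·s² + (39/119 − 1)·s + 1/7 = 0
  9/17·s² − (1/7 + 9/17)·s + 1/7 = 0
which factors as (s − 1)·(9/17·s − 1/7) = 0, giving roots s = 1 and s = (1/7)/(9/17) = 17/63.
Mean offspring μ = 39/119 + 2·9/17 = 165/119 > 1 (supercritical), so q < 1. The extinction probability is the smaller root: q = (1/7)/(9/17) = 17/63.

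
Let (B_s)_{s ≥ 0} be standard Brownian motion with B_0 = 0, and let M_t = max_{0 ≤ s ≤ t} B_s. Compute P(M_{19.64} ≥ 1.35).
P(M_{19.64} ≥ 1.35) = 2·P(B_{19.64} ≥ 1.35) = 2(1 − Φ(1.35/√19.64)) ≈ 0.7607

By the reflection principle for Brownian motion, P(M_t ≥ a) = 2 · P(B_t ≥ a) for a ≥ 0. Since B_t ~ N(0, t), P(B_t ≥ 1.35) = 1 − Φ(1.35/√t) = 1 − Φ(1.35/√19.64) = 1 − Φ(0.3046). So
  P(M_{19.64} ≥ 1.35) = 2(1 − Φ(0.3046)) ≈ 0.7607.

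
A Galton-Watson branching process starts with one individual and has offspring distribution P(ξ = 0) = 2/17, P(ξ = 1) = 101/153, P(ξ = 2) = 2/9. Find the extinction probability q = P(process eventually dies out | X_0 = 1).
q = 9/17

The pgf is f(s) = 2/17 + 101/153·s + 2/9·s². The extinction probability q is the smallest fixed point of f in [0, 1]. Setting s = f(s):
  2/9·s² + (101/153 − 1)·s + 2/17 = 0
  2/9·s² − (2/17 + 2/9)·s + 2/17 = 0
which factors as (s − 1)·(2/9·s − 2/17) = 0, giving roots s = 1 and s = (2/17)/(2/9) = 9/17.
Mean offspring μ = 101/153 + 2·2/9 = 169/153 > 1 (supercritical), so q < 1. The extinction probability is the smaller root: q = (2/17)/(2/9) = 9/17.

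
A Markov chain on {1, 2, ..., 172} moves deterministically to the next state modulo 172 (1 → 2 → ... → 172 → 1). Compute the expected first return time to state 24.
E[T_24 | X_0 = 24] = 172

The chain cycles deterministically, so starting at state 24 it returns in exactly 172 steps. Equivalently, the stationary distribution is uniform π_j = 1/172 for every state j, so by Kac's formula E[T_24] = 1/π_24 = 172.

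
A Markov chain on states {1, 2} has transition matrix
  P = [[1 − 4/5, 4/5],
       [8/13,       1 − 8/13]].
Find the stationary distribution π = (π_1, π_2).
π_1 = 10/23, π_2 = 13/23

Solve πP = π with π_1 + π_2 = 1. From πP = π: π_1 · (1 − 4/5) + π_2 · 8/13 = π_1 ⇒ π_2 · 8/13 = π_1 · 4/5 ⇒ π_2/π_1 = (4/5)/(8/13) = 13/10. Together with π_1 + π_2 = 1:
  π_1 = (8/13)/(4/5 + 8/13) = (8/13)/(92/65) = 10/23,
  π_2 = (4/5)/(4/5 + 8/13) = (4/5)/(92/65) = 13/23.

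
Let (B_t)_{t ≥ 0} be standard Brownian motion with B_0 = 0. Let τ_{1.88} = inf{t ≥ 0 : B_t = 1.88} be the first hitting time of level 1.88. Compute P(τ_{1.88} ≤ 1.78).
P(τ_{1.88} ≤ 1.78) = 2(1 − Φ(1.88/√1.78)) = 2(1 − Φ(1.4091)) ≈ 0.1588

By the reflection principle for standard BM, P(τ_b ≤ t) = 2 · P(B_t ≥ b). Since B_t ~ N(0, t), P(B_t ≥ 1.88) = 1 − Φ(1.88/√t) = 1 − Φ(1.88/√1.78) = 1 − Φ(1.4091) ≈ 0.07940. Doubling: P(τ_{1.88} ≤ 1.78) ≈ 2 · 0.07940 = 0.15880 ≈ 0.1588.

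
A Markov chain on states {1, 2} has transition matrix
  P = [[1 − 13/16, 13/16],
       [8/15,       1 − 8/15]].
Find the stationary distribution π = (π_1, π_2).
π_1 = 128/323, π_2 = 195/323

Solve πP = π with π_1 + π_2 = 1. From πP = π: π_1 · (1 − 13/16) + π_2 · 8/15 = π_1 ⇒ π_2 · 8/15 = π_1 · 13/16 ⇒ π_2/π_1 = (13/16)/(8/15) = 195/128. Together with π_1 + π_2 = 1:
  π_1 = (8/15)/(13/16 + 8/15) = (8/15)/(323/240) = 128/323,
  π_2 = (13/16)/(13/16 + 8/15) = (13/16)/(323/240) = 195/323.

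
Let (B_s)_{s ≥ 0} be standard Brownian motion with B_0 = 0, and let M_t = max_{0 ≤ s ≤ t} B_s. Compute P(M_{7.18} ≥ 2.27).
P(M_{7.18} ≥ 2.27) = 2·P(B_{7.18} ≥ 2.27) = 2(1 − Φ(2.27/√7.18)) ≈ 0.3969

By the reflection principle for Brownian motion, P(M_t ≥ a) = 2 · P(B_t ≥ a) for a ≥ 0. Since B_t ~ N(0, t), P(B_t ≥ 2.27) = 1 − Φ(2.27/√t) = 1 − Φ(2.27/√7.18) = 1 − Φ(0.8472). So
  P(M_{7.18} ≥ 2.27) = 2(1 − Φ(0.8472)) ≈ 0.3969.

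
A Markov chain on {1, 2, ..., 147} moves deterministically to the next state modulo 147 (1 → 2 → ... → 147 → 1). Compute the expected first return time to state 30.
E[T_30 | X_0 = 30] = 147

The chain cycles deterministically, so starting at state 30 it returns in exactly 147 steps. Equivalently, the stationary distribution is uniform π_j = 1/147 for every state j, so by Kac's formula E[T_30] = 1/π_30 = 147.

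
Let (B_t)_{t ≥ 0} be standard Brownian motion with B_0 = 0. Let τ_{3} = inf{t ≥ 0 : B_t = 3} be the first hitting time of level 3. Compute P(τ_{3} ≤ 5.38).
P(τ_{3} ≤ 5.38) = 2(1 − Φ(3/√5.38)) = 2(1 − Φ(1.2934)) ≈ 0.1959

By the reflection principle for standard BM, P(τ_b ≤ t) = 2 · P(B_t ≥ b). Since B_t ~ N(0, t), P(B_t ≥ 3) = 1 − Φ(3/√t) = 1 − Φ(3/√5.38) = 1 − Φ(1.2934) ≈ 0.09794. Doubling: P(τ_{3} ≤ 5.38) ≈ 2 · 0.09794 = 0.19588 ≈ 0.1959.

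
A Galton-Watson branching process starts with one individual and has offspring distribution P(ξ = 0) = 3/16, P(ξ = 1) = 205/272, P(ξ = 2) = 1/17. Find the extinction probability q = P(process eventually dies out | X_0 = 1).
q = 1

Mean offspring μ = 0·3/16 + 1·205/272 + 2·1/17 = 237/272 ≤ 1. For μ ≤ 1 with offspring not concentrated at 1, the Galton-Watson process goes extinct almost surely, so q = 1.
(Algebraic check: The pgf is f(s) = 3/16 + 205/272·s + 1/17·s². The extinction probability q is the smallest fixed point of f in [0, 1]. Setting s = f(s):
  1/17·s² + (205/272 − 1)·s + 3/16 = 0
  1/17·s² − (3/16 + 1/17)·s + 3/16 = 0
which factors as (s − 1)·(1/17·s − 3/16) = 0, giving roots s = 1 and s = (3/16)/(1/17) = 51/16. Since 51/16 ≥ 1, the smallest root in [0, 1] is s = 1.)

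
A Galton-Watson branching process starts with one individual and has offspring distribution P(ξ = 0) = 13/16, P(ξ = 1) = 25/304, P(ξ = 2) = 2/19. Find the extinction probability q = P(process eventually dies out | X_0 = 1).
q = 1

Mean offspring μ = 0·13/16 + 1·25/304 + 2·2/19 = 89/304 ≤ 1. For μ ≤ 1 with offspring not concentrated at 1, the Galton-Watson process goes extinct almost surely, so q = 1.
(Algebraic check: The pgf is f(s) = 13/16 + 25/304·s + 2/19·s². The extinction probability q is the smallest fixed point of f in [0, 1]. Setting s = f(s):
  2/19·s² + (25/304 − 1)·s + 13/16 = 0
  2/19·s² − (13/16 + 2/19)·s + 13/16 = 0
which factors as (s − 1)·(2/19·s − 13/16) = 0, giving roots s = 1 and s = (13/16)/(2/19) = 247/32. Since 247/32 ≥ 1, the smallest root in [0, 1] is s = 1.)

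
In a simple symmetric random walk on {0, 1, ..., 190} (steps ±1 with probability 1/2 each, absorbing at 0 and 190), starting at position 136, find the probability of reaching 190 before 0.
P(hit 190 before 0) = 136/190 = 68/95

Let u_k = P(hit 190 before 0 | start at k). Then u_0 = 0, u_190 = 1, and u_k = u_{k-1}/2 + u_{k+1}/2 for 1 ≤ k ≤ 189. This harmonic recurrence is solved by u_k = k/190, giving u_136 = 136/190 = 68/95.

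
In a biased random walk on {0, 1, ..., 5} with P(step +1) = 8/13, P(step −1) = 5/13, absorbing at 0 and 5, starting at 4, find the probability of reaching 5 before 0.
P(hit 5 before 0) = (1 − (5/8)^4) / (1 − (5/8)^5) = 9256/9881

Let u_k denote P(reach 5 before 0 | start at k). Boundary: u_0 = 0, u_5 = 1. Recurrence: u_k = 8/13·u_{k+1} + 5/13·u_{k-1} for 1 ≤ k ≤ 4. Try u_k = A + B·r^k with r = q/p = (5/13)/(8/13) = 5/8. Substitution satisfies the recurrence; boundary conditions give:
  u_k = (1 − r^k) / (1 − r^N) = (1 − (5/8)^4) / (1 − (5/8)^5) = 9256/9881.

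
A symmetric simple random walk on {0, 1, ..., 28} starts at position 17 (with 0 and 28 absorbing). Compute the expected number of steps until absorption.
E[τ | X_0 = 17] = 187

Let v_k = E[τ | X_0 = k]. Boundary: v_0 = v_28 = 0. Recurrence: v_k = 1 + (v_{k-1} + v_{k+1})/2 for 1 ≤ k ≤ 27. The particular solution to v_k − (v_{k-1} + v_{k+1})/2 = 1 is v_k = −k^2. Adding homogeneous solution A + B k and matching boundaries gives v_k = k (28 − k). Substituting k = 17: v_17 = 17 · 11 = 187.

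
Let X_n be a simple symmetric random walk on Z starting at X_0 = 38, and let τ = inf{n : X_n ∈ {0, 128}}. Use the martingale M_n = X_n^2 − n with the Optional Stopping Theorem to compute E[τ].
E[τ] = 3420

M_n = X_n^2 − n is a martingale (since E[X_{n+1}^2 | F_n] = X_n^2 + 1). By OST (τ has finite mean in a bounded region), E[M_τ] = E[M_0] = X_0^2 − 0 = 38^2 = 1444. Also E[M_τ] = E[X_τ^2] − E[τ]. The walk exits at 0 or 128, with P(hit 128 first) = 38/128, so E[X_τ^2] = 128^2 · 38/128 + 0 = 4864. Thus E[τ] = E[X_τ^2] − E[M_τ] = 4864 − 1444 = 3420 = 38(128 − 38) = 3420.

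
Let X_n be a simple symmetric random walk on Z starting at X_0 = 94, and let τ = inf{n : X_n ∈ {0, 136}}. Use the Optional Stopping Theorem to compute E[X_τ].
E[X_τ] = 94

X_n is a martingale and τ is a bounded-mean stopping time (indeed τ is finite a.s. with bounded expectation since the walk is in a bounded region). By the OST, E[X_τ] = E[X_0] = 94. Equivalently: E[X_τ] = 136 · P(hit 136 first) + 0 · P(hit 0 first) = 136 · (94/136) = 94.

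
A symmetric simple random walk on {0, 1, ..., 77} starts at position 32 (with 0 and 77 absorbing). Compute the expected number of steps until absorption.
E[τ | X_0 = 32] = 1440

Let v_k = E[τ | X_0 = k]. Boundary: v_0 = v_77 = 0. Recurrence: v_k = 1 + (v_{k-1} + v_{k+1})/2 for 1 ≤ k ≤ 76. The particular solution to v_k − (v_{k-1} + v_{k+1})/2 = 1 is v_k = −k^2. Adding homogeneous solution A + B k and matching boundaries gives v_k = k (77 − k). Substituting k = 32: v_32 = 32 · 45 = 1440.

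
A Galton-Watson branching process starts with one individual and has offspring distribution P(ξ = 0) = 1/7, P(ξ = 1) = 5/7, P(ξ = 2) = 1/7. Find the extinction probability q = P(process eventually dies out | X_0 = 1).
q = 1

Mean offspring μ = 0·1/7 + 1·5/7 + 2·1/7 = 1 ≤ 1. For μ ≤ 1 with offspring not concentrated at 1, the Galton-Watson process goes extinct almost surely, so q = 1.
(Algebraic check: The pgf is f(s) = 1/7 + 5/7·s + 1/7·s². The extinction probability q is the smallest fixed point of f in [0, 1]. Setting s = f(s):
  1/7·s² + (5/7 − 1)·s + 1/7 = 0
  1/7·s² − (1/7 + 1/7)·s + 1/7 = 0
which factors as (s − 1)·(1/7·s − 1/7) = 0, giving roots s = 1 and s = (1/7)/(1/7) = 1. Since 1 ≥ 1, the smallest root in [0, 1] is s = 1.)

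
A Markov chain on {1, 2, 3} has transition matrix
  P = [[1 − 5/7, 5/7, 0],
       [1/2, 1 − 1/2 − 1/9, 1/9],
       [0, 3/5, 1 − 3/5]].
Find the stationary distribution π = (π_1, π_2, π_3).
π = (189/509, 270/509, 50/509)

This is a birth-death chain on three states, which satisfies detailed balance: π_1 · P_{12} = π_2 · P_{21} and π_2 · P_{23} = π_3 · P_{32}.
From π_1 · 5/7 = π_2 · 1/2: π_2/π_1 = (5/7)/(1/2) = 10/7.
From π_2 · 1/9 = π_3 · 3/5: π_3/π_2 = (1/9)/(3/5) = 5/27.
Take π_1 proportional to 1; then unnormalized π = (1, 10/7, 50/189). Normalize by dividing by the sum 509/189:
  π = (189/509, 270/509, 50/509).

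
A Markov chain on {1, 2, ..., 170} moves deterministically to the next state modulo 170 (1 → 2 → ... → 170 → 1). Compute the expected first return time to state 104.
E[T_104 | X_0 = 104] = 170

The chain cycles deterministically, so starting at state 104 it returns in exactly 170 steps. Equivalently, the stationary distribution is uniform π_j = 1/170 for every state j, so by Kac's formula E[T_104] = 1/π_104 = 170.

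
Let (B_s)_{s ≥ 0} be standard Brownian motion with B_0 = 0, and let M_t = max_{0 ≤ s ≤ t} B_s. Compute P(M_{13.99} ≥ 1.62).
P(M_{13.99} ≥ 1.62) = 2·P(B_{13.99} ≥ 1.62) = 2(1 − Φ(1.62/√13.99)) ≈ 0.6649

By the reflection principle for Brownian motion, P(M_t ≥ a) = 2 · P(B_t ≥ a) for a ≥ 0. Since B_t ~ N(0, t), P(B_t ≥ 1.62) = 1 − Φ(1.62/√t) = 1 − Φ(1.62/√13.99) = 1 − Φ(0.4331). So
  P(M_{13.99} ≥ 1.62) = 2(1 − Φ(0.4331)) ≈ 0.6649.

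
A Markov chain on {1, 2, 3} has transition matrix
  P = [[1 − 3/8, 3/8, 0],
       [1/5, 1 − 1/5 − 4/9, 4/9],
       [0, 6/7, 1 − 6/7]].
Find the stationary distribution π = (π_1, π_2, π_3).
π = (72/277, 135/277, 70/277)

This is a birth-death chain on three states, which satisfies detailed balance: π_1 · P_{12} = π_2 · P_{21} and π_2 · P_{23} = π_3 · P_{32}.
From π_1 · 3/8 = π_2 · 1/5: π_2/π_1 = (3/8)/(1/5) = 15/8.
From π_2 · 4/9 = π_3 · 6/7: π_3/π_2 = (4/9)/(6/7) = 14/27.
Take π_1 proportional to 1; then unnormalized π = (1, 15/8, 35/36). Normalize by dividing by the sum 277/72:
  π = (72/277, 135/277, 70/277).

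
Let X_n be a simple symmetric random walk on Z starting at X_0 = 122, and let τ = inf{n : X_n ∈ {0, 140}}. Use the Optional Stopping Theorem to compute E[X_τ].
E[X_τ] = 122

X_n is a martingale and τ is a bounded-mean stopping time (indeed τ is finite a.s. with bounded expectation since the walk is in a bounded region). By the OST, E[X_τ] = E[X_0] = 122. Equivalently: E[X_τ] = 140 · P(hit 140 first) + 0 · P(hit 0 first) = 140 · (122/140) = 122.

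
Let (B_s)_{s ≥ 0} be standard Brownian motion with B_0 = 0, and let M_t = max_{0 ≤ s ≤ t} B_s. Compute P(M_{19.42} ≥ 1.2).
P(M_{19.42} ≥ 1.2) = 2·P(B_{19.42} ≥ 1.2) = 2(1 − Φ(1.2/√19.42)) ≈ 0.7854

By the reflection principle for Brownian motion, P(M_t ≥ a) = 2 · P(B_t ≥ a) for a ≥ 0. Since B_t ~ N(0, t), P(B_t ≥ 1.2) = 1 − Φ(1.2/√t) = 1 − Φ(1.2/√19.42) = 1 − Φ(0.2723). So
  P(M_{19.42} ≥ 1.2) = 2(1 − Φ(0.2723)) ≈ 0.7854.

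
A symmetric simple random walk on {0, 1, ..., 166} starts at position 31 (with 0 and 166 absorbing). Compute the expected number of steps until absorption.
E[τ | X_0 = 31] = 4185

Let v_k = E[τ | X_0 = k]. Boundary: v_0 = v_166 = 0. Recurrence: v_k = 1 + (v_{k-1} + v_{k+1})/2 for 1 ≤ k ≤ 165. The particular solution to v_k − (v_{k-1} + v_{k+1})/2 = 1 is v_k = −k^2. Adding homogeneous solution A + B k and matching boundaries gives v_k = k (166 − k). Substituting k = 31: v_31 = 31 · 135 = 4185.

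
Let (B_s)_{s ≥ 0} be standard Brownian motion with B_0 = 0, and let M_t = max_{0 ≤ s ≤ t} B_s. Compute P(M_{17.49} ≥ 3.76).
P(M_{17.49} ≥ 3.76) = 2·P(B_{17.49} ≥ 3.76) = 2(1 − Φ(3.76/√17.49)) ≈ 0.3686

By the reflection principle for Brownian motion, P(M_t ≥ a) = 2 · P(B_t ≥ a) for a ≥ 0. Since B_t ~ N(0, t), P(B_t ≥ 3.76) = 1 − Φ(3.76/√t) = 1 − Φ(3.76/√17.49) = 1 − Φ(0.8991). So
  P(M_{17.49} ≥ 3.76) = 2(1 − Φ(0.8991)) ≈ 0.3686.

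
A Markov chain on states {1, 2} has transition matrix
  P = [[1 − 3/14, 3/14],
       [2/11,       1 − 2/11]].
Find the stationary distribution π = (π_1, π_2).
π_1 = 28/61, π_2 = 33/61

Solve πP = π with π_1 + π_2 = 1. From πP = π: π_1 · (1 − 3/14) + π_2 · 2/11 = π_1 ⇒ π_2 · 2/11 = π_1 · 3/14 ⇒ π_2/π_1 = (3/14)/(2/11) = 33/28. Together with π_1 + π_2 = 1:
  π_1 = (2/11)/(3/14 + 2/11) = (2/11)/(61/154) = 28/61,
  π_2 = (3/14)/(3/14 + 2/11) = (3/14)/(61/154) = 33/61.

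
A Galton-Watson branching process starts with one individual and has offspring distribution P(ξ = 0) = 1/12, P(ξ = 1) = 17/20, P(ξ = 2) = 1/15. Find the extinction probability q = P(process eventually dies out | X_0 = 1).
q = 1

Mean offspring μ = 0·1/12 + 1·17/20 + 2·1/15 = 59/60 ≤ 1. For μ ≤ 1 with offspring not concentrated at 1, the Galton-Watson process goes extinct almost surely, so q = 1.
(Algebraic check: The pgf is f(s) = 1/12 + 17/20·s + 1/15·s². The extinction probability q is the smallest fixed point of f in [0, 1]. Setting s = f(s):
  1/15·s² + (17/20 − 1)·s + 1/12 = 0
  1/15·s² − (1/12 + 1/15)·s + 1/12 = 0
which factors as (s − 1)·(1/15·s − 1/12) = 0, giving roots s = 1 and s = (1/12)/(1/15) = 5/4. Since 5/4 ≥ 1, the smallest root in [0, 1] is s = 1.)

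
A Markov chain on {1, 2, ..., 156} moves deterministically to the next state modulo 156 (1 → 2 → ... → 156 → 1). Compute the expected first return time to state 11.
E[T_11 | X_0 = 11] = 156

The chain cycles deterministically, so starting at state 11 it returns in exactly 156 steps. Equivalently, the stationary distribution is uniform π_j = 1/156 for every state j, so by Kac's formula E[T_11] = 1/π_11 = 156.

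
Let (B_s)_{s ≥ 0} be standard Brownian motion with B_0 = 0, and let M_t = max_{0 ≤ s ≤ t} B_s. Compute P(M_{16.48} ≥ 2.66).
P(M_{16.48} ≥ 2.66) = 2·P(B_{16.48} ≥ 2.66) = 2(1 − Φ(2.66/√16.48)) ≈ 0.5123

By the reflection principle for Brownian motion, P(M_t ≥ a) = 2 · P(B_t ≥ a) for a ≥ 0. Since B_t ~ N(0, t), P(B_t ≥ 2.66) = 1 − Φ(2.66/√t) = 1 − Φ(2.66/√16.48) = 1 − Φ(0.6552). So
  P(M_{16.48} ≥ 2.66) = 2(1 − Φ(0.6552)) ≈ 0.5123.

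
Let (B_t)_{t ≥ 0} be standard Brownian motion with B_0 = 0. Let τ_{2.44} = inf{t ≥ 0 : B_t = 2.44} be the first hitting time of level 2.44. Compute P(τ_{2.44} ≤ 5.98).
P(τ_{2.44} ≤ 5.98) = 2(1 − Φ(2.44/√5.98)) = 2(1 − Φ(0.9978)) ≈ 0.3184

By the reflection principle for standard BM, P(τ_b ≤ t) = 2 · P(B_t ≥ b). Since B_t ~ N(0, t), P(B_t ≥ 2.44) = 1 − Φ(2.44/√t) = 1 − Φ(2.44/√5.98) = 1 − Φ(0.9978) ≈ 0.15919. Doubling: P(τ_{2.44} ≤ 5.98) ≈ 2 · 0.15919 = 0.31838 ≈ 0.3184.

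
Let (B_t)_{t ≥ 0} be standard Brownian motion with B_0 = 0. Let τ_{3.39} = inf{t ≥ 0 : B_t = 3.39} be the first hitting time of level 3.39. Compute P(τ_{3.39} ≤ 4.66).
P(τ_{3.39} ≤ 4.66) = 2(1 − Φ(3.39/√4.66)) = 2(1 − Φ(1.5704)) ≈ 0.1163

By the reflection principle for standard BM, P(τ_b ≤ t) = 2 · P(B_t ≥ b). Since B_t ~ N(0, t), P(B_t ≥ 3.39) = 1 − Φ(3.39/√t) = 1 − Φ(3.39/√4.66) = 1 − Φ(1.5704) ≈ 0.05816. Doubling: P(τ_{3.39} ≤ 4.66) ≈ 2 · 0.05816 = 0.11632 ≈ 0.1163.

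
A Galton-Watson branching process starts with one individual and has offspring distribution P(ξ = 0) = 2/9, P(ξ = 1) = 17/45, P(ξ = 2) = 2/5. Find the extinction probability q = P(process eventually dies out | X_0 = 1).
q = 5/9

The pgf is f(s) = 2/9 + 17/45·s + 2/5·s². The extinction probability q is the smallest fixed point of f in [0, 1]. Setting s = f(s):
  2/5·s² + (17/45 − 1)·s + 2/9 = 0
  2/5·s² − (2/9 + 2/5)·s + 2/9 = 0
which factors as (s − 1)·(2/5·s − 2/9) = 0, giving roots s = 1 and s = (2/9)/(2/5) = 5/9.
Mean offspring μ = 17/45 + 2·2/5 = 53/45 > 1 (supercritical), so q < 1. The extinction probability is the smaller root: q = (2/9)/(2/5) = 5/9.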